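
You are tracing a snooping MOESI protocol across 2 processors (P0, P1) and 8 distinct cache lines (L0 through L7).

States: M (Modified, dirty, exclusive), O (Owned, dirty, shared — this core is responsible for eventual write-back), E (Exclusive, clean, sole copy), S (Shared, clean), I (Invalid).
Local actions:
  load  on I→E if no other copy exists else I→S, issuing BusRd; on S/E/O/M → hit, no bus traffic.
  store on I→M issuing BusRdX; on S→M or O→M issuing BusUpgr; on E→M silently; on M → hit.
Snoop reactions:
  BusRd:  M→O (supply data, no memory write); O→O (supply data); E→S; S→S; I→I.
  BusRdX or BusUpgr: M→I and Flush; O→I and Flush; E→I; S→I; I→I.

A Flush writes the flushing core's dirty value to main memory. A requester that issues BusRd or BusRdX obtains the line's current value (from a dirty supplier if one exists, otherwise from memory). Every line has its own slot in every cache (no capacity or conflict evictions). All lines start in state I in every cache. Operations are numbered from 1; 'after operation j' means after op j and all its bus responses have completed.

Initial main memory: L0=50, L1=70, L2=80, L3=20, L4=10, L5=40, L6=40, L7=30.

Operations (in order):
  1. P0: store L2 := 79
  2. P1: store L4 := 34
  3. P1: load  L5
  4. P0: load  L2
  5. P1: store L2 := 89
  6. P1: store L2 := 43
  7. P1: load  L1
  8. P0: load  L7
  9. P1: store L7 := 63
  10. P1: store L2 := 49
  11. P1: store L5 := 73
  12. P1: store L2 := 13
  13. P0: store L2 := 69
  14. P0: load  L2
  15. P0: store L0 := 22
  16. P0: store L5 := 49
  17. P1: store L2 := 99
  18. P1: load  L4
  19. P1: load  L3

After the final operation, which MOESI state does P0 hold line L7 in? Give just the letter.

state = I

step 1: P0: store L2 := 79  ⟶  MI  (L2)  txn=BusRdX  M[L2]=80
step 2: P1: store L4 := 34  ⟶  IM  (L4)  txn=BusRdX  M[L4]=10
step 3: P1: load  L5  ⟶  IE  (L5)  txn=BusRd  M[L5]=40
step 4: P0: load  L2  ⟶  MI  (L2)  txn=∅  M[L2]=80
step 5: P1: store L2 := 89  ⟶  IM  (L2)  txn=BusRdX+Flush  M[L2]=79
step 6: P1: store L2 := 43  ⟶  IM  (L2)  txn=∅  M[L2]=79
step 7: P1: load  L1  ⟶  IE  (L1)  txn=BusRd  M[L1]=70
step 8: P0: load  L7  ⟶  EI  (L7)  txn=BusRd  M[L7]=30
step 9: P1: store L7 := 63  ⟶  IM  (L7)  txn=BusRdX  M[L7]=30
step 10: P1: store L2 := 49  ⟶  IM  (L2)  txn=∅  M[L2]=79
step 11: P1: store L5 := 73  ⟶  IM  (L5)  txn=∅  M[L5]=40
step 12: P1: store L2 := 13  ⟶  IM  (L2)  txn=∅  M[L2]=79
step 13: P0: store L2 := 69  ⟶  MI  (L2)  txn=BusRdX+Flush  M[L2]=13
step 14: P0: load  L2  ⟶  MI  (L2)  txn=∅  M[L2]=13
step 15: P0: store L0 := 22  ⟶  MI  (L0)  txn=BusRdX  M[L0]=50
step 16: P0: store L5 := 49  ⟶  MI  (L5)  txn=BusRdX+Flush  M[L5]=73
step 17: P1: store L2 := 99  ⟶  IM  (L2)  txn=BusRdX+Flush  M[L2]=69
step 18: P1: load  L4  ⟶  IM  (L4)  txn=∅  M[L4]=10
step 19: P1: load  L3  ⟶  IE  (L3)  txn=BusRd  M[L3]=20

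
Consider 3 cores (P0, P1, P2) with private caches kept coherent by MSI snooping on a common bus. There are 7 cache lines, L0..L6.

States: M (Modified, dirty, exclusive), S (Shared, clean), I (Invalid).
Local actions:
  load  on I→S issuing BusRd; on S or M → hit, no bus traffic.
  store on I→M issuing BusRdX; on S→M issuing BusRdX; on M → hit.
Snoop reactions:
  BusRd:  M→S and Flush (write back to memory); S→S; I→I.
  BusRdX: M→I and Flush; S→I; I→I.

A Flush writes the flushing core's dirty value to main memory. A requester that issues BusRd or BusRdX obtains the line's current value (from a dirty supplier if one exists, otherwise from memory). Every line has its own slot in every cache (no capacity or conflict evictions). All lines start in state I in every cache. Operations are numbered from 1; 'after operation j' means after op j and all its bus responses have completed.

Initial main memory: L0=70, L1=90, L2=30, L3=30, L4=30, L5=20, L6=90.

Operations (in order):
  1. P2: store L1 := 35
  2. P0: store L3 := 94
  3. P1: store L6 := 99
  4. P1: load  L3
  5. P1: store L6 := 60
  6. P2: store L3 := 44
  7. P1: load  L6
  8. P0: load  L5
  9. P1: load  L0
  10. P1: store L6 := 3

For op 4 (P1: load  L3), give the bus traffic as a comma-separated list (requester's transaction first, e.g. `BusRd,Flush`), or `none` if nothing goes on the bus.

bus = BusRd,Flush

step 1: P2: store L1 := 35  ⟶  IIM  (L1)  txn=BusRdX  M[L1]=90
step 2: P0: store L3 := 94  ⟶  MII  (L3)  txn=BusRdX  M[L3]=30
step 3: P1: store L6 := 99  ⟶  IMI  (L6)  txn=BusRdX  M[L6]=90
step 4: P1: load  L3  ⟶  SSI  (L3)  txn=BusRd+Flush  M[L3]=94
step 5: P1: store L6 := 60  ⟶  IMI  (L6)  txn=∅  M[L6]=90
step 6: P2: store L3 := 44  ⟶  IIM  (L3)  txn=BusRdX  M[L3]=94
step 7: P1: load  L6  ⟶  IMI  (L6)  txn=∅  M[L6]=90
step 8: P0: load  L5  ⟶  SII  (L5)  txn=BusRd  M[L5]=20
step 9: P1: load  L0  ⟶  ISI  (L0)  txn=BusRd  M[L0]=70
step 10: P1: store L6 := 3  ⟶  IMI  (L6)  txn=∅  M[L6]=90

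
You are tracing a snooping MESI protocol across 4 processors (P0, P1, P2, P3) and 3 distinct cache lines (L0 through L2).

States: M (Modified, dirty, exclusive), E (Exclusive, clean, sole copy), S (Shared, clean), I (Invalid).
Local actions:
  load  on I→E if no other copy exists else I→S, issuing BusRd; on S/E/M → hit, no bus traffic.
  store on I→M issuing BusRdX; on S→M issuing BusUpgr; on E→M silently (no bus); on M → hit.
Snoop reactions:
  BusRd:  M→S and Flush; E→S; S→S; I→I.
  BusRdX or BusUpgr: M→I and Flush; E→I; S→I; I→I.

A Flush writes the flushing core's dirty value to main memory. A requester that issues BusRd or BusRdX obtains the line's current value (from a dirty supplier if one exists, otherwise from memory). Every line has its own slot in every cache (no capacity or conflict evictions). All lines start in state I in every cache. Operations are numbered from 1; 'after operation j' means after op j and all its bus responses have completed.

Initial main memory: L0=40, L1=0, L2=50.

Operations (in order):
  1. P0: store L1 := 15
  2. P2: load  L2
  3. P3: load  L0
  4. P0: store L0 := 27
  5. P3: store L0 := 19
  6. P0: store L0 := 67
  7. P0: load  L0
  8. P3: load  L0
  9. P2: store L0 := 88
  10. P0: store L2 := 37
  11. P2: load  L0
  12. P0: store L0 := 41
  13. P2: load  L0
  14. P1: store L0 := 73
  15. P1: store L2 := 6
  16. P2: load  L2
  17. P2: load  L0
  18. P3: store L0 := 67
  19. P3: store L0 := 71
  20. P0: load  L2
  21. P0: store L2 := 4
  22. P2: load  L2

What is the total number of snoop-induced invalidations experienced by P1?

invalidations = 2

[1] P0: store L1 := 15 | P0:M(15), P1:I, P2:I, P3:I | bus: BusRdX
[2] P2: load  L2 | P0:I, P1:I, P2:E(50), P3:I | bus: BusRd
[3] P3: load  L0 | P0:I, P1:I, P2:I, P3:E(40) | bus: BusRd
[4] P0: store L0 := 27 | P0:M(27), P1:I, P2:I, P3:I | bus: BusRdX
[5] P3: store L0 := 19 | P0:I, P1:I, P2:I, P3:M(19) | bus: BusRdX,Flush
[6] P0: store L0 := 67 | P0:M(67), P1:I, P2:I, P3:I | bus: BusRdX,Flush
[7] P0: load  L0 | P0:M(67), P1:I, P2:I, P3:I | bus: none
[8] P3: load  L0 | P0:S(67), P1:I, P2:I, P3:S(67) | bus: BusRd,Flush
[9] P2: store L0 := 88 | P0:I, P1:I, P2:M(88), P3:I | bus: BusRdX
[10] P0: store L2 := 37 | P0:M(37), P1:I, P2:I, P3:I | bus: BusRdX
[11] P2: load  L0 | P0:I, P1:I, P2:M(88), P3:I | bus: none
[12] P0: store L0 := 41 | P0:M(41), P1:I, P2:I, P3:I | bus: BusRdX,Flush
[13] P2: load  L0 | P0:S(41), P1:I, P2:S(41), P3:I | bus: BusRd,Flush
[14] P1: store L0 := 73 | P0:I, P1:M(73), P2:I, P3:I | bus: BusRdX
[15] P1: store L2 := 6 | P0:I, P1:M(6), P2:I, P3:I | bus: BusRdX,Flush
[16] P2: load  L2 | P0:I, P1:S(6), P2:S(6), P3:I | bus: BusRd,Flush
[17] P2: load  L0 | P0:I, P1:S(73), P2:S(73), P3:I | bus: BusRd,Flush
[18] P3: store L0 := 67 | P0:I, P1:I, P2:I, P3:M(67) | bus: BusRdX
[19] P3: store L0 := 71 | P0:I, P1:I, P2:I, P3:M(71) | bus: none
[20] P0: load  L2 | P0:S(6), P1:S(6), P2:S(6), P3:I | bus: BusRd
[21] P0: store L2 := 4 | P0:M(4), P1:I, P2:I, P3:I | bus: BusUpgr
[22] P2: load  L2 | P0:S(4), P1:I, P2:S(4), P3:I | bus: BusRd,Flush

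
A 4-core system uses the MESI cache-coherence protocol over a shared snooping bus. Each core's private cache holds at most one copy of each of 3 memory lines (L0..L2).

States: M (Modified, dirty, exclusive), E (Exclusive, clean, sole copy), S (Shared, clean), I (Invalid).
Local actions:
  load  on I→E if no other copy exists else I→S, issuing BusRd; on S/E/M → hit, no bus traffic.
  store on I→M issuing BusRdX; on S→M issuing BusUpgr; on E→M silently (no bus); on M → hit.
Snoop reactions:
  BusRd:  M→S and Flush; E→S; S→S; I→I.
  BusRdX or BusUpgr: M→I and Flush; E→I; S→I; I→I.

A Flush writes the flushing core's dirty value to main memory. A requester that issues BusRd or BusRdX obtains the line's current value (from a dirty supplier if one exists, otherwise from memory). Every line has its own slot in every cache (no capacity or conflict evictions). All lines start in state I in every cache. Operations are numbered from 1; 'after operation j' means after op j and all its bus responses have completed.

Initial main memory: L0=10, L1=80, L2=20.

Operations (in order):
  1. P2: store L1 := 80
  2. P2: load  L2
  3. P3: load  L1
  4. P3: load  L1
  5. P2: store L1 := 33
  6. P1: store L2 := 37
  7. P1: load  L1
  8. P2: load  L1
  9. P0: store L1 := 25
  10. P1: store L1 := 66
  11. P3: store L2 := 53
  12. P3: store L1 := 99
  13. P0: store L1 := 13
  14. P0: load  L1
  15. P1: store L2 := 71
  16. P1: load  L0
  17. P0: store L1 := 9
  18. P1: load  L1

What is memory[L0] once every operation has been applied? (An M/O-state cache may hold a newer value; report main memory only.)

  op1 P2: store L1 := 80 → I/I/M/I on L1; bus BusRdX; mem=80
  op2 P2: load  L2 → I/I/E/I on L2; bus BusRd; mem=20
  op3 P3: load  L1 → I/I/S/S on L1; bus BusRd Flush; mem=80
  op4 P3: load  L1 → I/I/S/S on L1; bus (none); mem=80
  op5 P2: store L1 := 33 → I/I/M/I on L1; bus BusUpgr; mem=80
  op6 P1: store L2 := 37 → I/M/I/I on L2; bus BusRdX; mem=20
  op7 P1: load  L1 → I/S/S/I on L1; bus BusRd Flush; mem=33
  op8 P2: load  L1 → I/S/S/I on L1; bus (none); mem=33
  op9 P0: store L1 := 25 → M/I/I/I on L1; bus BusRdX; mem=33
  op10 P1: store L1 := 66 → I/M/I/I on L1; bus BusRdX Flush; mem=25
  op11 P3: store L2 := 53 → I/I/I/M on L2; bus BusRdX Flush; mem=37
  op12 P3: store L1 := 99 → I/I/I/M on L1; bus BusRdX Flush; mem=66
  op13 P0: store L1 := 13 → M/I/I/I on L1; bus BusRdX Flush; mem=99
  op14 P0: load  L1 → M/I/I/I on L1; bus (none); mem=99
  op15 P1: store L2 := 71 → I/M/I/I on L2; bus BusRdX Flush; mem=53
  op16 P1: load  L0 → I/E/I/I on L0; bus BusRd; mem=10
  op17 P0: store L1 := 9 → M/I/I/I on L1; bus (none); mem=99
  op18 P1: load  L1 → S/S/I/I on L1; bus BusRd Flush; mem=9

memory[L0] = 10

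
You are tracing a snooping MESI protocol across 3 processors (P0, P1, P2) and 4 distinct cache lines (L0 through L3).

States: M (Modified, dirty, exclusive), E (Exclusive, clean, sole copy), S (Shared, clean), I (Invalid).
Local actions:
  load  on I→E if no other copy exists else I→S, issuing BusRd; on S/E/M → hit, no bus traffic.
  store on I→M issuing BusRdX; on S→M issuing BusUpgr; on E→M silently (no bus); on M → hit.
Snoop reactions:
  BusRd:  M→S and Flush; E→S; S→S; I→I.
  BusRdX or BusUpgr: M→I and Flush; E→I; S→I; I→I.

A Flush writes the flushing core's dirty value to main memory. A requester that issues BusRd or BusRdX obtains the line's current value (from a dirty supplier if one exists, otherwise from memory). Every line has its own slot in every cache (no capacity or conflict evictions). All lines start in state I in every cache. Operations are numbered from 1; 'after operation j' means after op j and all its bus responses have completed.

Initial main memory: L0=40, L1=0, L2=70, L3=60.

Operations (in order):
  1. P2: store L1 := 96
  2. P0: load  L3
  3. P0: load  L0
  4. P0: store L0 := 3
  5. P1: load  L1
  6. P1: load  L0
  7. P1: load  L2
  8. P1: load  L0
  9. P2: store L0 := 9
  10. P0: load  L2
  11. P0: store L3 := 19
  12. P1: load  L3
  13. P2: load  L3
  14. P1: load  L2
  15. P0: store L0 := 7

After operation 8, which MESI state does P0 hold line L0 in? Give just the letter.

[1] P2: store L1 := 96 | P0:I, P1:I, P2:M(96) | bus: BusRdX
[2] P0: load  L3 | P0:E(60), P1:I, P2:I | bus: BusRd
[3] P0: load  L0 | P0:E(40), P1:I, P2:I | bus: BusRd
[4] P0: store L0 := 3 | P0:M(3), P1:I, P2:I | bus: none
[5] P1: load  L1 | P0:I, P1:S(96), P2:S(96) | bus: BusRd,Flush
[6] P1: load  L0 | P0:S(3), P1:S(3), P2:I | bus: BusRd,Flush
[7] P1: load  L2 | P0:I, P1:E(70), P2:I | bus: BusRd
[8] P1: load  L0 | P0:S(3), P1:S(3), P2:I | bus: none
[9] P2: store L0 := 9 | P0:I, P1:I, P2:M(9) | bus: BusRdX
[10] P0: load  L2 | P0:S(70), P1:S(70), P2:I | bus: BusRd
[11] P0: store L3 := 19 | P0:M(19), P1:I, P2:I | bus: none
[12] P1: load  L3 | P0:S(19), P1:S(19), P2:I | bus: BusRd,Flush
[13] P2: load  L3 | P0:S(19), P1:S(19), P2:S(19) | bus: BusRd
[14] P1: load  L2 | P0:S(70), P1:S(70), P2:I | bus: none
[15] P0: store L0 := 7 | P0:M(7), P1:I, P2:I | bus: BusRdX,Flush

state = S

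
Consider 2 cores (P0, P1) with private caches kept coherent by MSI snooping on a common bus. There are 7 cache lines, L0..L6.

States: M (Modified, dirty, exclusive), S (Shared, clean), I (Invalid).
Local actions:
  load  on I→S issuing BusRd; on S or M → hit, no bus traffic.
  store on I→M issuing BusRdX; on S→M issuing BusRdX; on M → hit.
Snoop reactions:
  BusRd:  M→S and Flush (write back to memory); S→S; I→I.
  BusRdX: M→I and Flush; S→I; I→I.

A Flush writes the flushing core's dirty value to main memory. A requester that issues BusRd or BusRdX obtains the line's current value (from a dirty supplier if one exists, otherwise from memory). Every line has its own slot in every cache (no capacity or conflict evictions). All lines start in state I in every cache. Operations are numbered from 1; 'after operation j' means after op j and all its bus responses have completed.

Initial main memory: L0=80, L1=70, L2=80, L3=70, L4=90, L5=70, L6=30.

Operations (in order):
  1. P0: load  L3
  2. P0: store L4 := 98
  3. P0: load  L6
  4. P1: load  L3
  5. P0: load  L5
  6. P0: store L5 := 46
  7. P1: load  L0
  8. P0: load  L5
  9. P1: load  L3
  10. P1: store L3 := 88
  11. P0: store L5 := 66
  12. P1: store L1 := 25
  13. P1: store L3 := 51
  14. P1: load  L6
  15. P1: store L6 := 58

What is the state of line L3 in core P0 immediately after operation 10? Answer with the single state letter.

state = I

[1] P0: load  L3 | P0:S(70), P1:I | bus: BusRd
[2] P0: store L4 := 98 | P0:M(98), P1:I | bus: BusRdX
[3] P0: load  L6 | P0:S(30), P1:I | bus: BusRd
[4] P1: load  L3 | P0:S(70), P1:S(70) | bus: BusRd
[5] P0: load  L5 | P0:S(70), P1:I | bus: BusRd
[6] P0: store L5 := 46 | P0:M(46), P1:I | bus: BusRdX
[7] P1: load  L0 | P0:I, P1:S(80) | bus: BusRd
[8] P0: load  L5 | P0:M(46), P1:I | bus: none
[9] P1: load  L3 | P0:S(70), P1:S(70) | bus: none
[10] P1: store L3 := 88 | P0:I, P1:M(88) | bus: BusRdX
[11] P0: store L5 := 66 | P0:M(66), P1:I | bus: none
[12] P1: store L1 := 25 | P0:I, P1:M(25) | bus: BusRdX
[13] P1: store L3 := 51 | P0:I, P1:M(51) | bus: none
[14] P1: load  L6 | P0:S(30), P1:S(30) | bus: BusRd
[15] P1: store L6 := 58 | P0:I, P1:M(58) | bus: BusRdX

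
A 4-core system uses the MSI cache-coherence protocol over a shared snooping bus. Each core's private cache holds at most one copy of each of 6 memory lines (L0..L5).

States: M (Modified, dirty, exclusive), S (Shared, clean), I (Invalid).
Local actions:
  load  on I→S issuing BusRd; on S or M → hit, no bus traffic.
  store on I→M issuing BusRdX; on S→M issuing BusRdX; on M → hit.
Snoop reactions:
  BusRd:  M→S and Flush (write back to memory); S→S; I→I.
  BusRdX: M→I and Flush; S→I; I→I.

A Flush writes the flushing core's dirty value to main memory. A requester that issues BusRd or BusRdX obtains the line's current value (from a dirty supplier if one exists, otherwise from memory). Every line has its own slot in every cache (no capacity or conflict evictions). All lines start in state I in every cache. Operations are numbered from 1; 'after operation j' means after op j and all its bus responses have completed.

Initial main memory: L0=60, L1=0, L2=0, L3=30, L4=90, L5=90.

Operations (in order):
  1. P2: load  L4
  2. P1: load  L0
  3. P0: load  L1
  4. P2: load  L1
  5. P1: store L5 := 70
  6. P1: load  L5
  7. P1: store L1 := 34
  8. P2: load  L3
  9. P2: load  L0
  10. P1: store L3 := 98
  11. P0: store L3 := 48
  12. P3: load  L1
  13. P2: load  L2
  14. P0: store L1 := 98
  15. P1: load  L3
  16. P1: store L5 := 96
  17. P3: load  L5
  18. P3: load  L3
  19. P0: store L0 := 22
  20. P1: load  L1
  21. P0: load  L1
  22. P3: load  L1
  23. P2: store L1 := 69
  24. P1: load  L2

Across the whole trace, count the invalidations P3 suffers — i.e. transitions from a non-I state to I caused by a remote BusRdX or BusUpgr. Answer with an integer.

invalidations = 2

step 1: P2: load  L4  ⟶  IISI  (L4)  txn=BusRd  M[L4]=90
step 2: P1: load  L0  ⟶  ISII  (L0)  txn=BusRd  M[L0]=60
step 3: P0: load  L1  ⟶  SIII  (L1)  txn=BusRd  M[L1]=0
step 4: P2: load  L1  ⟶  SISI  (L1)  txn=BusRd  M[L1]=0
step 5: P1: store L5 := 70  ⟶  IMII  (L5)  txn=BusRdX  M[L5]=90
step 6: P1: load  L5  ⟶  IMII  (L5)  txn=∅  M[L5]=90
step 7: P1: store L1 := 34  ⟶  IMII  (L1)  txn=BusRdX  M[L1]=0
step 8: P2: load  L3  ⟶  IISI  (L3)  txn=BusRd  M[L3]=30
step 9: P2: load  L0  ⟶  ISSI  (L0)  txn=BusRd  M[L0]=60
step 10: P1: store L3 := 98  ⟶  IMII  (L3)  txn=BusRdX  M[L3]=30
step 11: P0: store L3 := 48  ⟶  MIII  (L3)  txn=BusRdX+Flush  M[L3]=98
step 12: P3: load  L1  ⟶  ISIS  (L1)  txn=BusRd+Flush  M[L1]=34
step 13: P2: load  L2  ⟶  IISI  (L2)  txn=BusRd  M[L2]=0
step 14: P0: store L1 := 98  ⟶  MIII  (L1)  txn=BusRdX  M[L1]=34
step 15: P1: load  L3  ⟶  SSII  (L3)  txn=BusRd+Flush  M[L3]=48
step 16: P1: store L5 := 96  ⟶  IMII  (L5)  txn=∅  M[L5]=90
step 17: P3: load  L5  ⟶  ISIS  (L5)  txn=BusRd+Flush  M[L5]=96
step 18: P3: load  L3  ⟶  SSIS  (L3)  txn=BusRd  M[L3]=48
step 19: P0: store L0 := 22  ⟶  MIII  (L0)  txn=BusRdX  M[L0]=60
step 20: P1: load  L1  ⟶  SSII  (L1)  txn=BusRd+Flush  M[L1]=98
step 21: P0: load  L1  ⟶  SSII  (L1)  txn=∅  M[L1]=98
step 22: P3: load  L1  ⟶  SSIS  (L1)  txn=BusRd  M[L1]=98
step 23: P2: store L1 := 69  ⟶  IIMI  (L1)  txn=BusRdX  M[L1]=98
step 24: P1: load  L2  ⟶  ISSI  (L2)  txn=BusRd  M[L2]=0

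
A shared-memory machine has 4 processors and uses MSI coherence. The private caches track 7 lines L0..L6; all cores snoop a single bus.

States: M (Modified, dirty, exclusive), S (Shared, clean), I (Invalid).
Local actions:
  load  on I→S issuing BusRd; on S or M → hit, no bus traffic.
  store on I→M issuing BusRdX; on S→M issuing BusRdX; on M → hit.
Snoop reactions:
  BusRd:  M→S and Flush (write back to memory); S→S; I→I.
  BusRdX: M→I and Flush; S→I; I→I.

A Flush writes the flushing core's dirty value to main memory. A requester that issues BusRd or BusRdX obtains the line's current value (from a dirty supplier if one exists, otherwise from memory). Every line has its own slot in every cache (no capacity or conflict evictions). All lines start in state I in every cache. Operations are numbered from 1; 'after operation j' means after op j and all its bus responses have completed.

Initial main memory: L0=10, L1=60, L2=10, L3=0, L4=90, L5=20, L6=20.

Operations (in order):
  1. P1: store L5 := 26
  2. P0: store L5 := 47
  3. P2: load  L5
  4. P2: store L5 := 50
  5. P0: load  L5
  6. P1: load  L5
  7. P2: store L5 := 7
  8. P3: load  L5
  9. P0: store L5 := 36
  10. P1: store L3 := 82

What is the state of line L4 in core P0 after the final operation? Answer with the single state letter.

1. P1: store L5 := 26  bus=[BusRdX]  L5: P0=I P1=M P2=I P3=I  mem[L5]=20
2. P0: store L5 := 47  bus=[BusRdX,Flush]  L5: P0=M P1=I P2=I P3=I  mem[L5]=26
3. P2: load  L5  bus=[BusRd,Flush]  L5: P0=S P1=I P2=S P3=I  mem[L5]=47
4. P2: store L5 := 50  bus=[BusRdX]  L5: P0=I P1=I P2=M P3=I  mem[L5]=47
5. P0: load  L5  bus=[BusRd,Flush]  L5: P0=S P1=I P2=S P3=I  mem[L5]=50
6. P1: load  L5  bus=[BusRd]  L5: P0=S P1=S P2=S P3=I  mem[L5]=50
7. P2: store L5 := 7  bus=[BusRdX]  L5: P0=I P1=I P2=M P3=I  mem[L5]=50
8. P3: load  L5  bus=[BusRd,Flush]  L5: P0=I P1=I P2=S P3=S  mem[L5]=7
9. P0: store L5 := 36  bus=[BusRdX]  L5: P0=M P1=I P2=I P3=I  mem[L5]=7
10. P1: store L3 := 82  bus=[BusRdX]  L3: P0=I P1=M P2=I P3=I  mem[L3]=0

state = I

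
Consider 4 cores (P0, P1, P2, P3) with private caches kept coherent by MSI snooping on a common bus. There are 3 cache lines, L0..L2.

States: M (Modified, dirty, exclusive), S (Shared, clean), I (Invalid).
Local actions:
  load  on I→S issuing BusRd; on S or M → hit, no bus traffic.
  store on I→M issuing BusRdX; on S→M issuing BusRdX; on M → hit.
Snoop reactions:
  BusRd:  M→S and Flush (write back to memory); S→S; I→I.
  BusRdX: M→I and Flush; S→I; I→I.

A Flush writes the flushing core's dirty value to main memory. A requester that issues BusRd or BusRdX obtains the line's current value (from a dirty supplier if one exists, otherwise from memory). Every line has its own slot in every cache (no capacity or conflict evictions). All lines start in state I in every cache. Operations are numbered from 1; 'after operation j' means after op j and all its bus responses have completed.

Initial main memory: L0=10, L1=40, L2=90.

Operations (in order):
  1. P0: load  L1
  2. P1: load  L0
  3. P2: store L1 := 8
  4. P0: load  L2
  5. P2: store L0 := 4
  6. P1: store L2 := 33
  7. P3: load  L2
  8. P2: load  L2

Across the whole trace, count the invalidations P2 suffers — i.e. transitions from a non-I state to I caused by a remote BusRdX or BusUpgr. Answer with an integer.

  op1 P0: load  L1 → S/I/I/I on L1; bus BusRd; mem=40
  op2 P1: load  L0 → I/S/I/I on L0; bus BusRd; mem=10
  op3 P2: store L1 := 8 → I/I/M/I on L1; bus BusRdX; mem=40
  op4 P0: load  L2 → S/I/I/I on L2; bus BusRd; mem=90
  op5 P2: store L0 := 4 → I/I/M/I on L0; bus BusRdX; mem=10
  op6 P1: store L2 := 33 → I/M/I/I on L2; bus BusRdX; mem=90
  op7 P3: load  L2 → I/S/I/S on L2; bus BusRd Flush; mem=33
  op8 P2: load  L2 → I/S/S/S on L2; bus BusRd; mem=33

invalidations = 0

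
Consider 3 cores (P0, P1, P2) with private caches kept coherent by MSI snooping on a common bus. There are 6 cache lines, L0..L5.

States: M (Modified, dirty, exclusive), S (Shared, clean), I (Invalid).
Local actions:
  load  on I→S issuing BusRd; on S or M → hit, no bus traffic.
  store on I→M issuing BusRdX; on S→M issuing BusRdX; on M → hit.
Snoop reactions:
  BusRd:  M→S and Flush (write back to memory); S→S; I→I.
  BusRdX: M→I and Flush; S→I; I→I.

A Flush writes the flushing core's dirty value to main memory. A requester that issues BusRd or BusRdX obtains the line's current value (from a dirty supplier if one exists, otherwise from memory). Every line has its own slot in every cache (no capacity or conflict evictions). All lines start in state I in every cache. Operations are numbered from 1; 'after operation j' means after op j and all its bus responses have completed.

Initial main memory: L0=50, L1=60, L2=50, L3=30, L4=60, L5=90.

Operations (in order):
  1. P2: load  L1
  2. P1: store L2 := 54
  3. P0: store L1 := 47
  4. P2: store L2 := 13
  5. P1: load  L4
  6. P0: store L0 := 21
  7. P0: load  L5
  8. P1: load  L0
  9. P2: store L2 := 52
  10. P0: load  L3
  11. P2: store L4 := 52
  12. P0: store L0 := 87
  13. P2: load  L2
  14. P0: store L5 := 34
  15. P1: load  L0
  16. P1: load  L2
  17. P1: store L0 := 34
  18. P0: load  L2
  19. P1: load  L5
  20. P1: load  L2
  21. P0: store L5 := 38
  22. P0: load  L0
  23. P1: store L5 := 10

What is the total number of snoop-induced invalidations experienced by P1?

  op1 P2: load  L1 → I/I/S on L1; bus BusRd; mem=60
  op2 P1: store L2 := 54 → I/M/I on L2; bus BusRdX; mem=50
  op3 P0: store L1 := 47 → M/I/I on L1; bus BusRdX; mem=60
  op4 P2: store L2 := 13 → I/I/M on L2; bus BusRdX Flush; mem=54
  op5 P1: load  L4 → I/S/I on L4; bus BusRd; mem=60
  op6 P0: store L0 := 21 → M/I/I on L0; bus BusRdX; mem=50
  op7 P0: load  L5 → S/I/I on L5; bus BusRd; mem=90
  op8 P1: load  L0 → S/S/I on L0; bus BusRd Flush; mem=21
  op9 P2: store L2 := 52 → I/I/M on L2; bus (none); mem=54
  op10 P0: load  L3 → S/I/I on L3; bus BusRd; mem=30
  op11 P2: store L4 := 52 → I/I/M on L4; bus BusRdX; mem=60
  op12 P0: store L0 := 87 → M/I/I on L0; bus BusRdX; mem=21
  op13 P2: load  L2 → I/I/M on L2; bus (none); mem=54
  op14 P0: store L5 := 34 → M/I/I on L5; bus BusRdX; mem=90
  op15 P1: load  L0 → S/S/I on L0; bus BusRd Flush; mem=87
  op16 P1: load  L2 → I/S/S on L2; bus BusRd Flush; mem=52
  op17 P1: store L0 := 34 → I/M/I on L0; bus BusRdX; mem=87
  op18 P0: load  L2 → S/S/S on L2; bus BusRd; mem=52
  op19 P1: load  L5 → S/S/I on L5; bus BusRd Flush; mem=34
  op20 P1: load  L2 → S/S/S on L2; bus (none); mem=52
  op21 P0: store L5 := 38 → M/I/I on L5; bus BusRdX; mem=34
  op22 P0: load  L0 → S/S/I on L0; bus BusRd Flush; mem=34
  op23 P1: store L5 := 10 → I/M/I on L5; bus BusRdX Flush; mem=38

invalidations = 4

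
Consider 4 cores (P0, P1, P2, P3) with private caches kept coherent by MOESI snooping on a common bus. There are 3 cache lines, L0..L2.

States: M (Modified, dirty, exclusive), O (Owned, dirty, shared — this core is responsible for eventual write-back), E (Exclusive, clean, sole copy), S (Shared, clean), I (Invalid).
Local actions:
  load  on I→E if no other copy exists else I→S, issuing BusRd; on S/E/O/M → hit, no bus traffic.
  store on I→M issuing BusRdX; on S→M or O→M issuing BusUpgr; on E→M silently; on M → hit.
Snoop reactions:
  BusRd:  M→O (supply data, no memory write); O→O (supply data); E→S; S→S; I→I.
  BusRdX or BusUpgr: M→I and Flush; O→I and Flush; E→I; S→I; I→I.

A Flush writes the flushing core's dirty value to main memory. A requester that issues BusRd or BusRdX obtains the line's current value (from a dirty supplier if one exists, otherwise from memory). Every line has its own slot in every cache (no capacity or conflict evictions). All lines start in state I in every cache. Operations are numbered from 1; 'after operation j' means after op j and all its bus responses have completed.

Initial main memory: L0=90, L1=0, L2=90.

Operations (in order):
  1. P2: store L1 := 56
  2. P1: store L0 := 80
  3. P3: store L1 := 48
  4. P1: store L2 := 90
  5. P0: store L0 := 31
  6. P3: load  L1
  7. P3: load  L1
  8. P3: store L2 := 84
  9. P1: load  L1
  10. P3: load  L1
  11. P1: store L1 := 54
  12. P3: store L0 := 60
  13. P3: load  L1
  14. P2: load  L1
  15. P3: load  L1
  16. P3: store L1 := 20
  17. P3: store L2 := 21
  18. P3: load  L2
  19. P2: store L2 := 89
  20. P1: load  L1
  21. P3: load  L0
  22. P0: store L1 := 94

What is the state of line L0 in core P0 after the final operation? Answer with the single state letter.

state = I

step 1: P2: store L1 := 56  ⟶  IIMI  (L1)  txn=BusRdX  M[L1]=0
step 2: P1: store L0 := 80  ⟶  IMII  (L0)  txn=BusRdX  M[L0]=90
step 3: P3: store L1 := 48  ⟶  IIIM  (L1)  txn=BusRdX+Flush  M[L1]=56
step 4: P1: store L2 := 90  ⟶  IMII  (L2)  txn=BusRdX  M[L2]=90
step 5: P0: store L0 := 31  ⟶  MIII  (L0)  txn=BusRdX+Flush  M[L0]=80
step 6: P3: load  L1  ⟶  IIIM  (L1)  txn=∅  M[L1]=56
step 7: P3: load  L1  ⟶  IIIM  (L1)  txn=∅  M[L1]=56
step 8: P3: store L2 := 84  ⟶  IIIM  (L2)  txn=BusRdX+Flush  M[L2]=90
step 9: P1: load  L1  ⟶  ISIO  (L1)  txn=BusRd  M[L1]=56
step 10: P3: load  L1  ⟶  ISIO  (L1)  txn=∅  M[L1]=56
step 11: P1: store L1 := 54  ⟶  IMII  (L1)  txn=BusUpgr+Flush  M[L1]=48
step 12: P3: store L0 := 60  ⟶  IIIM  (L0)  txn=BusRdX+Flush  M[L0]=31
step 13: P3: load  L1  ⟶  IOIS  (L1)  txn=BusRd  M[L1]=48
step 14: P2: load  L1  ⟶  IOSS  (L1)  txn=BusRd  M[L1]=48
step 15: P3: load  L1  ⟶  IOSS  (L1)  txn=∅  M[L1]=48
step 16: P3: store L1 := 20  ⟶  IIIM  (L1)  txn=BusUpgr+Flush  M[L1]=54
step 17: P3: store L2 := 21  ⟶  IIIM  (L2)  txn=∅  M[L2]=90
step 18: P3: load  L2  ⟶  IIIM  (L2)  txn=∅  M[L2]=90
step 19: P2: store L2 := 89  ⟶  IIMI  (L2)  txn=BusRdX+Flush  M[L2]=21
step 20: P1: load  L1  ⟶  ISIO  (L1)  txn=BusRd  M[L1]=54
step 21: P3: load  L0  ⟶  IIIM  (L0)  txn=∅  M[L0]=31
step 22: P0: store L1 := 94  ⟶  MIII  (L1)  txn=BusRdX+Flush  M[L1]=20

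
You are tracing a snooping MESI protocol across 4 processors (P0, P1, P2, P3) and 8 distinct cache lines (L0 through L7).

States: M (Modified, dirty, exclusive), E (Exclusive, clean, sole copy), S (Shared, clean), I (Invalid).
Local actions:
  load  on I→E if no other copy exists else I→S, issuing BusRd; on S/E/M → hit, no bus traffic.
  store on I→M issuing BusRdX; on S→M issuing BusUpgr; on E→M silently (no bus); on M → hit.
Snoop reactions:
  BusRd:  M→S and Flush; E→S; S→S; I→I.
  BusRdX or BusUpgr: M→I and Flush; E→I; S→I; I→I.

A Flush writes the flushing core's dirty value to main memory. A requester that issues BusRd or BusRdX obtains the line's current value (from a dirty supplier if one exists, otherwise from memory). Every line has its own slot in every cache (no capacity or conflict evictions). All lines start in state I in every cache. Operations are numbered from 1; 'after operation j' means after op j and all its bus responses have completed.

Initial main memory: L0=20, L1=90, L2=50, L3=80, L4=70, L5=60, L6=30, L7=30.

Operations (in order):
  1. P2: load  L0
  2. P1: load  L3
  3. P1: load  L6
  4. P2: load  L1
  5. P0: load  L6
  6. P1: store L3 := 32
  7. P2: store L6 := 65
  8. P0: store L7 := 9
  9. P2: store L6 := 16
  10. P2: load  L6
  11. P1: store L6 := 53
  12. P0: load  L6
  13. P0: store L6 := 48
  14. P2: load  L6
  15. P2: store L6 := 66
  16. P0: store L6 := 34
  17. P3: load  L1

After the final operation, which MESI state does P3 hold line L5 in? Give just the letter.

state = I

1. P2: load  L0  bus=[BusRd]  L0: P0=I P1=I P2=E P3=I  mem[L0]=20
2. P1: load  L3  bus=[BusRd]  L3: P0=I P1=E P2=I P3=I  mem[L3]=80
3. P1: load  L6  bus=[BusRd]  L6: P0=I P1=E P2=I P3=I  mem[L6]=30
4. P2: load  L1  bus=[BusRd]  L1: P0=I P1=I P2=E P3=I  mem[L1]=90
5. P0: load  L6  bus=[BusRd]  L6: P0=S P1=S P2=I P3=I  mem[L6]=30
6. P1: store L3 := 32  bus=[-]  L3: P0=I P1=M P2=I P3=I  mem[L3]=80
7. P2: store L6 := 65  bus=[BusRdX]  L6: P0=I P1=I P2=M P3=I  mem[L6]=30
8. P0: store L7 := 9  bus=[BusRdX]  L7: P0=M P1=I P2=I P3=I  mem[L7]=30
9. P2: store L6 := 16  bus=[-]  L6: P0=I P1=I P2=M P3=I  mem[L6]=30
10. P2: load  L6  bus=[-]  L6: P0=I P1=I P2=M P3=I  mem[L6]=30
11. P1: store L6 := 53  bus=[BusRdX,Flush]  L6: P0=I P1=M P2=I P3=I  mem[L6]=16
12. P0: load  L6  bus=[BusRd,Flush]  L6: P0=S P1=S P2=I P3=I  mem[L6]=53
13. P0: store L6 := 48  bus=[BusUpgr]  L6: P0=M P1=I P2=I P3=I  mem[L6]=53
14. P2: load  L6  bus=[BusRd,Flush]  L6: P0=S P1=I P2=S P3=I  mem[L6]=48
15. P2: store L6 := 66  bus=[BusUpgr]  L6: P0=I P1=I P2=M P3=I  mem[L6]=48
16. P0: store L6 := 34  bus=[BusRdX,Flush]  L6: P0=M P1=I P2=I P3=I  mem[L6]=66
17. P3: load  L1  bus=[BusRd]  L1: P0=I P1=I P2=S P3=S  mem[L1]=90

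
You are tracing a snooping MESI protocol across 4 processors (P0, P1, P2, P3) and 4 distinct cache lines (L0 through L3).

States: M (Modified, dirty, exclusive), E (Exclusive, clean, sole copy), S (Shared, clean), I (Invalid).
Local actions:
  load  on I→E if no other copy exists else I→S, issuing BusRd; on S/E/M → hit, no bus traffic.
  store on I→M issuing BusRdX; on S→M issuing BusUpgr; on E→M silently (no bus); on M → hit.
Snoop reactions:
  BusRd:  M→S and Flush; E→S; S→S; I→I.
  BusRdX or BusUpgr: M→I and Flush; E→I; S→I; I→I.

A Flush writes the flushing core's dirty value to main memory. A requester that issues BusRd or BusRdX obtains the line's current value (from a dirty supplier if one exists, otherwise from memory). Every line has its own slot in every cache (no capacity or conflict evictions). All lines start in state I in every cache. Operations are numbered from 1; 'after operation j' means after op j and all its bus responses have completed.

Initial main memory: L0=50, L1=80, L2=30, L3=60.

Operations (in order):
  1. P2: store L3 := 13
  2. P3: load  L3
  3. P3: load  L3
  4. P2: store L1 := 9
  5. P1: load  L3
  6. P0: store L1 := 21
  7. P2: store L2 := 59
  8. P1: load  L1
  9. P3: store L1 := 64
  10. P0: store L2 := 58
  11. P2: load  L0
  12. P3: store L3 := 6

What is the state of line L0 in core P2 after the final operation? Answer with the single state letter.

state = E

  op1 P2: store L3 := 13 → I/I/M/I on L3; bus BusRdX; mem=60
  op2 P3: load  L3 → I/I/S/S on L3; bus BusRd Flush; mem=13
  op3 P3: load  L3 → I/I/S/S on L3; bus (none); mem=13
  op4 P2: store L1 := 9 → I/I/M/I on L1; bus BusRdX; mem=80
  op5 P1: load  L3 → I/S/S/S on L3; bus BusRd; mem=13
  op6 P0: store L1 := 21 → M/I/I/I on L1; bus BusRdX Flush; mem=9
  op7 P2: store L2 := 59 → I/I/M/I on L2; bus BusRdX; mem=30
  op8 P1: load  L1 → S/S/I/I on L1; bus BusRd Flush; mem=21
  op9 P3: store L1 := 64 → I/I/I/M on L1; bus BusRdX; mem=21
  op10 P0: store L2 := 58 → M/I/I/I on L2; bus BusRdX Flush; mem=59
  op11 P2: load  L0 → I/I/E/I on L0; bus BusRd; mem=50
  op12 P3: store L3 := 6 → I/I/I/M on L3; bus BusUpgr; mem=13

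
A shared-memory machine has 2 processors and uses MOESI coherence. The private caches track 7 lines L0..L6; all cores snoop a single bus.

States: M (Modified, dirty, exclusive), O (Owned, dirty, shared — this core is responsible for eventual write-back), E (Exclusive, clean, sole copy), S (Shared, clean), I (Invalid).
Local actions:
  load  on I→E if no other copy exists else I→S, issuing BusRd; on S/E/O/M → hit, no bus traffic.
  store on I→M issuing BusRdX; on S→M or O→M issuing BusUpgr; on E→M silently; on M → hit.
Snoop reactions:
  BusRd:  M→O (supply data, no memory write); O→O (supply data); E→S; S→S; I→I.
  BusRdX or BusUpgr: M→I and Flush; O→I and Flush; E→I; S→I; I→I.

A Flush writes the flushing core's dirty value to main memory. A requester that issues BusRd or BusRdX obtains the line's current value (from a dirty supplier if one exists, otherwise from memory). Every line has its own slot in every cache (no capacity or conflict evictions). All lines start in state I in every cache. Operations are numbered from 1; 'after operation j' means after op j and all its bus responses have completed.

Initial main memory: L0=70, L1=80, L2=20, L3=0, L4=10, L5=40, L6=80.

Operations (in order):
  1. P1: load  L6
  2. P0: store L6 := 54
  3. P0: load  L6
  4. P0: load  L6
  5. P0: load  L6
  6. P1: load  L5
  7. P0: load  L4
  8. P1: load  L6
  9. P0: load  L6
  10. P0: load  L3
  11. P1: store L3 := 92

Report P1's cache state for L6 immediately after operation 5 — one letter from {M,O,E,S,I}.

1. P1: load  L6  bus=[BusRd]  L6: P0=I P1=E  mem[L6]=80
2. P0: store L6 := 54  bus=[BusRdX]  L6: P0=M P1=I  mem[L6]=80
3. P0: load  L6  bus=[-]  L6: P0=M P1=I  mem[L6]=80
4. P0: load  L6  bus=[-]  L6: P0=M P1=I  mem[L6]=80
5. P0: load  L6  bus=[-]  L6: P0=M P1=I  mem[L6]=80
6. P1: load  L5  bus=[BusRd]  L5: P0=I P1=E  mem[L5]=40
7. P0: load  L4  bus=[BusRd]  L4: P0=E P1=I  mem[L4]=10
8. P1: load  L6  bus=[BusRd]  L6: P0=O P1=S  mem[L6]=80
9. P0: load  L6  bus=[-]  L6: P0=O P1=S  mem[L6]=80
10. P0: load  L3  bus=[BusRd]  L3: P0=E P1=I  mem[L3]=0
11. P1: store L3 := 92  bus=[BusRdX]  L3: P0=I P1=M  mem[L3]=0

state = I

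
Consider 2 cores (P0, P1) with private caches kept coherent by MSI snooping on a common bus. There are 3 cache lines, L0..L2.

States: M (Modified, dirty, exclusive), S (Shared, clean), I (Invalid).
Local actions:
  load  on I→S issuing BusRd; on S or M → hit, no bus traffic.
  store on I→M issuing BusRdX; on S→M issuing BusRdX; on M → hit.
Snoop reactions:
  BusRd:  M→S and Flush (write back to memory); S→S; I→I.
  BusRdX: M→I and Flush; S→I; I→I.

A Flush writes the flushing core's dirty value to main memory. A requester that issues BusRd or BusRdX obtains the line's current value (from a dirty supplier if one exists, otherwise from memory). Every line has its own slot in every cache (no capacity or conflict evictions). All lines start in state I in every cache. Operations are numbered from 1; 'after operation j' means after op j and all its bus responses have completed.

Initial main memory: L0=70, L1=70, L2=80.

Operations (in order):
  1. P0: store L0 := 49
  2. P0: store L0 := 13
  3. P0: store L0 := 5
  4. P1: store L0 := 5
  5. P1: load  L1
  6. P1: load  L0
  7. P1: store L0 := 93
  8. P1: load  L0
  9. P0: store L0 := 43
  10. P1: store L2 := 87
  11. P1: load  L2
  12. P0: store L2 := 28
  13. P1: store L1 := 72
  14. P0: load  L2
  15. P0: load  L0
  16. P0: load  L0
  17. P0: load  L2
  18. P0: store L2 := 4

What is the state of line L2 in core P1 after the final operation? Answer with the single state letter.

state = I

1. P0: store L0 := 49  bus=[BusRdX]  L0: P0=M P1=I  mem[L0]=70
2. P0: store L0 := 13  bus=[-]  L0: P0=M P1=I  mem[L0]=70
3. P0: store L0 := 5  bus=[-]  L0: P0=M P1=I  mem[L0]=70
4. P1: store L0 := 5  bus=[BusRdX,Flush]  L0: P0=I P1=M  mem[L0]=5
5. P1: load  L1  bus=[BusRd]  L1: P0=I P1=S  mem[L1]=70
6. P1: load  L0  bus=[-]  L0: P0=I P1=M  mem[L0]=5
7. P1: store L0 := 93  bus=[-]  L0: P0=I P1=M  mem[L0]=5
8. P1: load  L0  bus=[-]  L0: P0=I P1=M  mem[L0]=5
9. P0: store L0 := 43  bus=[BusRdX,Flush]  L0: P0=M P1=I  mem[L0]=93
10. P1: store L2 := 87  bus=[BusRdX]  L2: P0=I P1=M  mem[L2]=80
11. P1: load  L2  bus=[-]  L2: P0=I P1=M  mem[L2]=80
12. P0: store L2 := 28  bus=[BusRdX,Flush]  L2: P0=M P1=I  mem[L2]=87
13. P1: store L1 := 72  bus=[BusRdX]  L1: P0=I P1=M  mem[L1]=70
14. P0: load  L2  bus=[-]  L2: P0=M P1=I  mem[L2]=87
15. P0: load  L0  bus=[-]  L0: P0=M P1=I  mem[L0]=93
16. P0: load  L0  bus=[-]  L0: P0=M P1=I  mem[L0]=93
17. P0: load  L2  bus=[-]  L2: P0=M P1=I  mem[L2]=87
18. P0: store L2 := 4  bus=[-]  L2: P0=M P1=I  mem[L2]=87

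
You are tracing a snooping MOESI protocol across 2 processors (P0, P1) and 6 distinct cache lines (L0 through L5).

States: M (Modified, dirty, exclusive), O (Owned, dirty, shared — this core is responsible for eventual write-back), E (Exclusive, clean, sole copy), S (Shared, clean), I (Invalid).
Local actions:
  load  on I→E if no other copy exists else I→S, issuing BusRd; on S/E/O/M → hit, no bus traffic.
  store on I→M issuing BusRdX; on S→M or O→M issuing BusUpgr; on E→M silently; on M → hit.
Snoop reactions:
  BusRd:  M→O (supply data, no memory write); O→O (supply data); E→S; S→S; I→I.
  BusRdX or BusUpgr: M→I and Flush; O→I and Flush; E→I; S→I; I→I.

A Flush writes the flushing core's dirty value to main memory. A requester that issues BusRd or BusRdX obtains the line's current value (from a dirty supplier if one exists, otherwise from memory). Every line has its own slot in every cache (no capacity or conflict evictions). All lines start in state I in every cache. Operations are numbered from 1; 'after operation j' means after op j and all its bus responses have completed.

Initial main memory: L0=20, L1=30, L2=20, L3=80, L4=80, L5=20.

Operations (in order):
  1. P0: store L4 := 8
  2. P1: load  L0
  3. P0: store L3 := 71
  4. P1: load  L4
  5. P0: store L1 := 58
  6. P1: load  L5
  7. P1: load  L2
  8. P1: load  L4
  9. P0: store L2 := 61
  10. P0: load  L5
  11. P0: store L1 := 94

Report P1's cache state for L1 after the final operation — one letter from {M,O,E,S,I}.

[1] P0: store L4 := 8 | P0:M(8), P1:I | bus: BusRdX
[2] P1: load  L0 | P0:I, P1:E(20) | bus: BusRd
[3] P0: store L3 := 71 | P0:M(71), P1:I | bus: BusRdX
[4] P1: load  L4 | P0:O(8), P1:S(8) | bus: BusRd
[5] P0: store L1 := 58 | P0:M(58), P1:I | bus: BusRdX
[6] P1: load  L5 | P0:I, P1:E(20) | bus: BusRd
[7] P1: load  L2 | P0:I, P1:E(20) | bus: BusRd
[8] P1: load  L4 | P0:O(8), P1:S(8) | bus: none
[9] P0: store L2 := 61 | P0:M(61), P1:I | bus: BusRdX
[10] P0: load  L5 | P0:S(20), P1:S(20) | bus: BusRd
[11] P0: store L1 := 94 | P0:M(94), P1:I | bus: none

state = I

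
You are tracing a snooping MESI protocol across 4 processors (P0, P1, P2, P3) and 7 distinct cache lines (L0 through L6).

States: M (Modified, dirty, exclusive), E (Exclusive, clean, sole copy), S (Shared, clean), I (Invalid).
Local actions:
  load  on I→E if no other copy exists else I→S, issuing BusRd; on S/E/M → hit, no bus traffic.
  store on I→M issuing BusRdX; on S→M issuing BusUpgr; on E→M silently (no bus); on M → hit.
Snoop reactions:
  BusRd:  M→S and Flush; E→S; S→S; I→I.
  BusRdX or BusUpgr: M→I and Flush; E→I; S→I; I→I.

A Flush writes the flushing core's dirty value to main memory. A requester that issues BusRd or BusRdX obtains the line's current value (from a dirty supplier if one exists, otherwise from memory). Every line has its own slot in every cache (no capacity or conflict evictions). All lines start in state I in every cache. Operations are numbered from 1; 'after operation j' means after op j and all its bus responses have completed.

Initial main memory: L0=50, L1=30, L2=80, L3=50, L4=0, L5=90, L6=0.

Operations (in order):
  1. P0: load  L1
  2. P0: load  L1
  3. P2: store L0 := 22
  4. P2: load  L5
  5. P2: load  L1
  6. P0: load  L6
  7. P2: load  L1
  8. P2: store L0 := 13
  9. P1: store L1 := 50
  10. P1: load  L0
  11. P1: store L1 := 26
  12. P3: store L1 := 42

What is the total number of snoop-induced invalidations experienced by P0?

step 1: P0: load  L1  ⟶  EIII  (L1)  txn=BusRd  M[L1]=30
step 2: P0: load  L1  ⟶  EIII  (L1)  txn=∅  M[L1]=30
step 3: P2: store L0 := 22  ⟶  IIMI  (L0)  txn=BusRdX  M[L0]=50
step 4: P2: load  L5  ⟶  IIEI  (L5)  txn=BusRd  M[L5]=90
step 5: P2: load  L1  ⟶  SISI  (L1)  txn=BusRd  M[L1]=30
step 6: P0: load  L6  ⟶  EIII  (L6)  txn=BusRd  M[L6]=0
step 7: P2: load  L1  ⟶  SISI  (L1)  txn=∅  M[L1]=30
step 8: P2: store L0 := 13  ⟶  IIMI  (L0)  txn=∅  M[L0]=50
step 9: P1: store L1 := 50  ⟶  IMII  (L1)  txn=BusRdX  M[L1]=30
step 10: P1: load  L0  ⟶  ISSI  (L0)  txn=BusRd+Flush  M[L0]=13
step 11: P1: store L1 := 26  ⟶  IMII  (L1)  txn=∅  M[L1]=30
step 12: P3: store L1 := 42  ⟶  IIIM  (L1)  txn=BusRdX+Flush  M[L1]=26

invalidations = 1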